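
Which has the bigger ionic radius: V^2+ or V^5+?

V^2+

Same element, different charge: the more highly charged cation has fewer electrons and a greater effective nuclear charge per electron, making V^5+ the smallest.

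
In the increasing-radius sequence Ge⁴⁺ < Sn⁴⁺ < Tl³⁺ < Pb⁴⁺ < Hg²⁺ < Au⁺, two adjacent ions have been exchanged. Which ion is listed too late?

Pb⁴⁺

Compare adjacent ions: Pb⁴⁺ and Tl³⁺ share 78 electrons; the higher nuclear charge on Pb (Z=82) contracts it more, so Pb⁴⁺ < Tl³⁺ — yet in this increasing list Tl³⁺ sits before Pb⁴⁺. Nothing else is reversed, so Pb⁴⁺ should move one place to the left.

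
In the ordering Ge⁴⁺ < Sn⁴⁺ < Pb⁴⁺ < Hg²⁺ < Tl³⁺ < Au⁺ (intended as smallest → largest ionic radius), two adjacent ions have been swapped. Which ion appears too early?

Scanning neighbour by neighbour, only Hg²⁺/Tl³⁺ violates a trend: they are isoelectronic (78 e⁻) and Tl has more protons than Hg (81 vs 80), making Tl³⁺ smaller. That makes Hg²⁺ the one sitting a position early relative to where it belongs.

Hg²⁺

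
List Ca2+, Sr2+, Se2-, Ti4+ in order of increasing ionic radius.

Ti4+ < Ca2+ < Sr2+ < Se2-

Tabulating Z and e⁻: Ti4+ (Z=22, 18 e⁻), Ca2+ (Z=20, 18 e⁻), Sr2+ (Z=38, 36 e⁻), Se2- (Z=34, 36 e⁻). Ti4+ < Ca2+ (both 18 e⁻, Z=22>20); Ca2+ < Sr2+ (same group, 1 shell fewer); Sr2+ < Se2- (isoelectronic, higher Z=38 is smaller).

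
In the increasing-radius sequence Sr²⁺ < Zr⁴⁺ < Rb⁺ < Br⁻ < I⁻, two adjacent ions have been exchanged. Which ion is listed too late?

Zr⁴⁺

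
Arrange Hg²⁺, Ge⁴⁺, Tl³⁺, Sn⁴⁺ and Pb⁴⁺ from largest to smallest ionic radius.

First list Z and electron count for each: Ge⁴⁺ (Z=32, 28 e⁻), Sn⁴⁺ (Z=50, 46 e⁻), Pb⁴⁺ (Z=82, 78 e⁻), Tl³⁺ (Z=81, 78 e⁻), Hg²⁺ (Z=80, 78 e⁻). Ge⁴⁺ < Sn⁴⁺ (same group, 1 shell fewer); Sn⁴⁺ < Pb⁴⁺ (same group, 1 shell fewer); Pb⁴⁺ < Tl³⁺ (isoelectronic, higher Z=82 is smaller); Tl³⁺ < Hg²⁺ (both 78 e⁻, Z=81>80).

Hg²⁺ > Tl³⁺ > Pb⁴⁺ > Sn⁴⁺ > Ge⁴⁺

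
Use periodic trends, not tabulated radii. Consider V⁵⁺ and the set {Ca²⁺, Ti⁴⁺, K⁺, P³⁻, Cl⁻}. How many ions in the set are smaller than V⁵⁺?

Isoelectronic series (18 e⁻ each). Size is set by nuclear charge: more protons means a smaller ion. V⁵⁺ (Z=23), Ti⁴⁺ (Z=22), Ca²⁺ (Z=20), K⁺ (Z=19), Cl⁻ (Z=17), P³⁻ (Z=15).
Ordering all of them (including V⁵⁺) by radius gives V⁵⁺ < Ti⁴⁺ < Ca²⁺ < K⁺ < Cl⁻ < P³⁻. Count: 0.

0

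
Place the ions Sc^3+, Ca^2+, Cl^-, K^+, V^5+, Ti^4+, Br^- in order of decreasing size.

Br^- > Cl^- > K^+ > Ca^2+ > Sc^3+ > Ti^4+ > V^5+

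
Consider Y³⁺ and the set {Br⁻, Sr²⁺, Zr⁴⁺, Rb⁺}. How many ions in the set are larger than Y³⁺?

Isoelectronic series (36 e⁻ each). Size is set by nuclear charge: more protons means a smaller ion. Zr⁴⁺ (Z=40), Y³⁺ (Z=39), Sr²⁺ (Z=38), Rb⁺ (Z=37), Br⁻ (Z=35).
Placing each against Y³⁺: smaller — Zr⁴⁺; larger — Sr²⁺, Rb⁺, Br⁻. So 3 are larger.

3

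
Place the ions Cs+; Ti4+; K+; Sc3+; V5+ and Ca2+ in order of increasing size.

Electron counts and nuclear charges: V5+ (Z=23, 18 e⁻), Ti4+ (Z=22, 18 e⁻), Sc3+ (Z=21, 18 e⁻), Ca2+ (Z=20, 18 e⁻), K+ (Z=19, 18 e⁻), Cs+ (Z=55, 54 e⁻). V5+ < Ti4+ (isoelectronic, higher Z=23 is smaller); Ti4+ < Sc3+ (both 18 e⁻, Z=22>21); Sc3+ < Ca2+ (isoelectronic, higher Z=21 is smaller); Ca2+ < K+ (both 18 e⁻, Z=20>19); K+ < Cs+ (same group, period 4 vs 6).

V5+ < Ti4+ < Sc3+ < Ca2+ < K+ < Cs+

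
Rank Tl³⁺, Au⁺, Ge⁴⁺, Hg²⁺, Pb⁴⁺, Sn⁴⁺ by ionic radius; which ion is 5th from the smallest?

Electron counts and nuclear charges: Ge⁴⁺ has 28 e⁻ (Z=32), Sn⁴⁺ has 46 e⁻ (Z=50), Pb⁴⁺ has 78 e⁻ (Z=82), Tl³⁺ has 78 e⁻ (Z=81), Hg²⁺ has 78 e⁻ (Z=80), Au⁺ has 78 e⁻ (Z=79). Ge⁴⁺ < Sn⁴⁺ (same group, period 4 vs 5); Sn⁴⁺ < Pb⁴⁺ (same group, 1 shell fewer); Pb⁴⁺ < Tl³⁺ (isoelectronic, higher Z=82 is smaller); Tl³⁺ < Hg²⁺ (both 78 e⁻, Z=81>80); Hg²⁺ < Au⁺ (both 78 e⁻, Z=80>79).
So the order is Ge⁴⁺ < Sn⁴⁺ < Pb⁴⁺ < Tl³⁺ < Hg²⁺ < Au⁺; the 5th-smallest ion is Hg²⁺.

Hg²⁺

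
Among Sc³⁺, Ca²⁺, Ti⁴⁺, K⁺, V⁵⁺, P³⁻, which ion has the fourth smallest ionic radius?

Each ion has 18 electrons. The ranking follows nuclear charge in reverse — greater Z gives a smaller radius. V⁵⁺ (Z=23), Ti⁴⁺ (Z=22), Sc³⁺ (Z=21), Ca²⁺ (Z=20), K⁺ (Z=19), P³⁻ (Z=15).
Full ascending order: V⁵⁺ < Ti⁴⁺ < Sc³⁺ < Ca²⁺ < K⁺ < P³⁻. Counting from the smallest, position 4 is Ca²⁺.

Ca²⁺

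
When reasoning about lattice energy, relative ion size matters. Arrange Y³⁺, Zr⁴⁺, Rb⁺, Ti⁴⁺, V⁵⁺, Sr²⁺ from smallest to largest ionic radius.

Electron counts and nuclear charges: V⁵⁺ (Z=23, 18 e⁻), Ti⁴⁺ (Z=22, 18 e⁻), Zr⁴⁺ (Z=40, 36 e⁻), Y³⁺ (Z=39, 36 e⁻), Sr²⁺ (Z=38, 36 e⁻), Rb⁺ (Z=37, 36 e⁻). V⁵⁺ < Ti⁴⁺ (isoelectronic, higher Z=23 is smaller); Ti⁴⁺ < Zr⁴⁺ (same group, 1 shell fewer); Zr⁴⁺ < Y³⁺ (isoelectronic, higher Z=40 is smaller); Y³⁺ < Sr²⁺ (both 36 e⁻, Z=39>38); Sr²⁺ < Rb⁺ (both 36 e⁻, Z=38>37).

V⁵⁺ < Ti⁴⁺ < Zr⁴⁺ < Y³⁺ < Sr²⁺ < Rb⁺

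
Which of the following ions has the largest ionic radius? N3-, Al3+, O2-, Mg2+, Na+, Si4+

N3-

Isoelectronic series (10 e⁻ each). Size is set by nuclear charge: more protons means a smaller ion. Si4+ (Z=14), Al3+ (Z=13), Mg2+ (Z=12), Na+ (Z=11), O2- (Z=8), N3- (Z=7).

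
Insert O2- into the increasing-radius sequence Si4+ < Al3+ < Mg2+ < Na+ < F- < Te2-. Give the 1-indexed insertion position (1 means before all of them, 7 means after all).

Si4+ has 10 e⁻ (Z=14), Al3+ has 10 e⁻ (Z=13), Mg2+ has 10 e⁻ (Z=12), Na+ has 10 e⁻ (Z=11), F- has 10 e⁻ (Z=9), O2- has 10 e⁻ (Z=8), Te2- has 54 e⁻ (Z=52). Si4+ < Al3+ (isoelectronic, higher Z=14 is smaller); Al3+ < Mg2+ (isoelectronic, higher Z=13 is smaller); Mg2+ < Na+ (isoelectronic, higher Z=12 is smaller); Na+ < F- (isoelectronic, higher Z=11 is smaller); F- < O2- (isoelectronic, higher Z=9 is smaller); O2- < Te2- (same group, 3 shells fewer).
The complete sequence is Si4+ < Al3+ < Mg2+ < Na+ < F- < O2- < Te2-. O2- sits at position 6.

6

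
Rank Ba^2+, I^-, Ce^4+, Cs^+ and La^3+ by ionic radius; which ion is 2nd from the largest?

Isoelectronic series (54 e⁻ each). Size is set by nuclear charge: more protons means a smaller ion. Ce^4+ (Z=58), La^3+ (Z=57), Ba^2+ (Z=56), Cs^+ (Z=55), I^- (Z=53).
That gives Ce^4+ < La^3+ < Ba^2+ < Cs^+ < I^-. From the largest end, number 2 is Cs^+.

Cs^+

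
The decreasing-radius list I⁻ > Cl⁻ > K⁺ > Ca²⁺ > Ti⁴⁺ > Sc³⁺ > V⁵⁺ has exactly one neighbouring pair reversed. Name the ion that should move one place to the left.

Sc³⁺

The pair Ti⁴⁺, Sc³⁺ is the wrong way round — they are isoelectronic (18 e⁻) and Ti has more protons than Sc (22 vs 21), making Ti⁴⁺ smaller. All other adjacent pairs agree with periodic trends, so Sc³⁺ is the misplaced ion.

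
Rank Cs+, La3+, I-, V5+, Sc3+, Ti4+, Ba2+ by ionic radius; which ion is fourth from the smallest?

La3+

V5+: 18 e⁻, Z=23, Ti4+: 18 e⁻, Z=22, Sc3+: 18 e⁻, Z=21, La3+: 54 e⁻, Z=57, Ba2+: 54 e⁻, Z=56, Cs+: 54 e⁻, Z=55, I-: 54 e⁻, Z=53. V5+ < Ti4+ (isoelectronic, higher Z=23 is smaller); Ti4+ < Sc3+ (isoelectronic, higher Z=22 is smaller); Sc3+ < La3+ (same group, 2 shells fewer); La3+ < Ba2+ (isoelectronic, higher Z=57 is smaller); Ba2+ < Cs+ (isoelectronic, higher Z=56 is smaller); Cs+ < I- (both 54 e⁻, Z=55>53).
So the order is V5+ < Ti4+ < Sc3+ < La3+ < Ba2+ < Cs+ < I-; the 4th-smallest ion is La3+.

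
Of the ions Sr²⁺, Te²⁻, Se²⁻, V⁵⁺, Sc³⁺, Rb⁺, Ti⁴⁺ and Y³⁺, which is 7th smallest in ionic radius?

Tabulating Z and e⁻: V⁵⁺ has 18 e⁻ (Z=23), Ti⁴⁺ has 18 e⁻ (Z=22), Sc³⁺ has 18 e⁻ (Z=21), Y³⁺ has 36 e⁻ (Z=39), Sr²⁺ has 36 e⁻ (Z=38), Rb⁺ has 36 e⁻ (Z=37), Se²⁻ has 36 e⁻ (Z=34), Te²⁻ has 54 e⁻ (Z=52). V⁵⁺ < Ti⁴⁺ (both 18 e⁻, Z=23>22); Ti⁴⁺ < Sc³⁺ (both 18 e⁻, Z=22>21); Sc³⁺ < Y³⁺ (same group, period 4 vs 5); Y³⁺ < Sr²⁺ (isoelectronic, higher Z=39 is smaller); Sr²⁺ < Rb⁺ (isoelectronic, higher Z=38 is smaller); Rb⁺ < Se²⁻ (isoelectronic, higher Z=37 is smaller); Se²⁻ < Te²⁻ (same group, period 4 vs 5).
Full ascending order: V⁵⁺ < Ti⁴⁺ < Sc³⁺ < Y³⁺ < Sr²⁺ < Rb⁺ < Se²⁻ < Te²⁻. Counting from the smallest, position 7 is Se²⁻.

Se²⁻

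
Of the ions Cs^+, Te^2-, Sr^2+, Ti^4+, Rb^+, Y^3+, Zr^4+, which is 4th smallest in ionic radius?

Sr^2+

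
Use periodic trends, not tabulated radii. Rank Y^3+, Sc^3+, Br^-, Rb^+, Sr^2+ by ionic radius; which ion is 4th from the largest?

Y^3+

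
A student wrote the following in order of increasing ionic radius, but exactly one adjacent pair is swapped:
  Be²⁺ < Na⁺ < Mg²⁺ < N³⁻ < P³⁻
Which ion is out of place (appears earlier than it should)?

Na⁺

Scanning neighbour by neighbour, only Na⁺/Mg²⁺ violates a trend: both have 10 electrons but Z(Mg)=12 > Z(Na)=11, so Mg²⁺ should be the smaller of the two. That makes Na⁺ the one sitting a position early relative to where it belongs.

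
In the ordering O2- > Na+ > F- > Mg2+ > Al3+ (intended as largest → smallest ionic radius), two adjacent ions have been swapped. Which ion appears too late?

F-

Compare adjacent ions: Na+ and F- share 10 electrons; the higher nuclear charge on Na (Z=11) contracts it more, so Na+ < F- — yet in this decreasing list Na+ sits before F-. Nothing else is reversed, so F- should move one place to the left.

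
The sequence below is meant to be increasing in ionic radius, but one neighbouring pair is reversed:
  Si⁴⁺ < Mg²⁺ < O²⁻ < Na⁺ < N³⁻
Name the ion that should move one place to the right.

O²⁻

Scanning neighbour by neighbour, only O²⁻/Na⁺ violates a trend: both have 10 electrons but Z(Na)=11 > Z(O)=8, so Na⁺ should be the smaller of the two. That makes O²⁻ the one sitting a position early relative to where it belongs.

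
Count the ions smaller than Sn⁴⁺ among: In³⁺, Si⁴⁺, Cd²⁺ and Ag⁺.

First list Z and electron count for each: Si⁴⁺: 10 e⁻, Z=14, Sn⁴⁺: 46 e⁻, Z=50, In³⁺: 46 e⁻, Z=49, Cd²⁺: 46 e⁻, Z=48, Ag⁺: 46 e⁻, Z=47. Si⁴⁺ < Sn⁴⁺ (same group, 2 shells fewer); Sn⁴⁺ < In³⁺ (both 46 e⁻, Z=50>49); In³⁺ < Cd²⁺ (isoelectronic, higher Z=49 is smaller); Cd²⁺ < Ag⁺ (isoelectronic, higher Z=48 is smaller).
Ordering all of them (including Sn⁴⁺) by radius gives Si⁴⁺ < Sn⁴⁺ < In³⁺ < Cd²⁺ < Ag⁺. That's 1.

1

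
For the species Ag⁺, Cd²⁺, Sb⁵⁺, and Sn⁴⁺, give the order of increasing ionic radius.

Each ion has 46 electrons. The ranking follows nuclear charge in reverse — greater Z gives a smaller radius. Sb⁵⁺ (Z=51), Sn⁴⁺ (Z=50), Cd²⁺ (Z=48), Ag⁺ (Z=47).

Sb⁵⁺ < Sn⁴⁺ < Cd²⁺ < Ag⁺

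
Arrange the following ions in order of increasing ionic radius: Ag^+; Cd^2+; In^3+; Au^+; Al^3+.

Al^3+ < In^3+ < Cd^2+ < Ag^+ < Au^+

Tabulating Z and e⁻: Al^3+ has 10 e⁻ (Z=13), In^3+ has 46 e⁻ (Z=49), Cd^2+ has 46 e⁻ (Z=48), Ag^+ has 46 e⁻ (Z=47), Au^+ has 78 e⁻ (Z=79). Al^3+ < In^3+ (same group, period 3 vs 5); In^3+ < Cd^2+ (both 46 e⁻, Z=49>48); Cd^2+ < Ag^+ (isoelectronic, higher Z=48 is smaller); Ag^+ < Au^+ (same group, period 5 vs 6).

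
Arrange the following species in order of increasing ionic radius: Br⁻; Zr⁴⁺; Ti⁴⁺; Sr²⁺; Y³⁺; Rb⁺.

Ti⁴⁺: 18 e⁻, Z=22, Zr⁴⁺: 36 e⁻, Z=40, Y³⁺: 36 e⁻, Z=39, Sr²⁺: 36 e⁻, Z=38, Rb⁺: 36 e⁻, Z=37, Br⁻: 36 e⁻, Z=35. Ti⁴⁺ < Zr⁴⁺ (same group, period 4 vs 5); Zr⁴⁺ < Y³⁺ (both 36 e⁻, Z=40>39); Y³⁺ < Sr²⁺ (isoelectronic, higher Z=39 is smaller); Sr²⁺ < Rb⁺ (isoelectronic, higher Z=38 is smaller); Rb⁺ < Br⁻ (both 36 e⁻, Z=37>35).

Ti⁴⁺ < Zr⁴⁺ < Y³⁺ < Sr²⁺ < Rb⁺ < Br⁻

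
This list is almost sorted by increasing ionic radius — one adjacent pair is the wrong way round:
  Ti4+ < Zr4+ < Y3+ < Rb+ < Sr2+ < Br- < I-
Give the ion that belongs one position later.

Rb+

The pair Rb+, Sr2+ is the wrong way round — both have 36 electrons but Z(Sr)=38 > Z(Rb)=37, so Sr2+ should be the smaller of the two. All other adjacent pairs agree with periodic trends, so Rb+ is the misplaced ion.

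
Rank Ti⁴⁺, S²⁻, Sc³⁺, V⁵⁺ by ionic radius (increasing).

V⁵⁺ < Ti⁴⁺ < Sc³⁺ < S²⁻

Isoelectronic series (18 e⁻ each). Size is set by nuclear charge: more protons means a smaller ion. V⁵⁺ (Z=23), Ti⁴⁺ (Z=22), Sc³⁺ (Z=21), S²⁻ (Z=16).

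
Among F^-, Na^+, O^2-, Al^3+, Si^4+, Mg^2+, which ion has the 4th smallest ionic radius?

Na^+

Isoelectronic series (10 e⁻ each). Size is set by nuclear charge: more protons means a smaller ion. Si^4+ (Z=14), Al^3+ (Z=13), Mg^2+ (Z=12), Na^+ (Z=11), F^- (Z=9), O^2- (Z=8).
That gives Si^4+ < Al^3+ < Mg^2+ < Na^+ < F^- < O^2-. From the smallest end, number 4 is Na^+.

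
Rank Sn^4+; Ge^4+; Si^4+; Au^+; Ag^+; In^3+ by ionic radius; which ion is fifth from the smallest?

Ag^+

Electron counts and nuclear charges: Si^4+: 10 e⁻, Z=14, Ge^4+: 28 e⁻, Z=32, Sn^4+: 46 e⁻, Z=50, In^3+: 46 e⁻, Z=49, Ag^+: 46 e⁻, Z=47, Au^+: 78 e⁻, Z=79. Si^4+ < Ge^4+ (same group, period 3 vs 4); Ge^4+ < Sn^4+ (same group, 1 shell fewer); Sn^4+ < In^3+ (both 46 e⁻, Z=50>49); In^3+ < Ag^+ (both 46 e⁻, Z=49>47); Ag^+ < Au^+ (same group, 1 shell fewer).
That gives Si^4+ < Ge^4+ < Sn^4+ < In^3+ < Ag^+ < Au^+. From the smallest end, number 5 is Ag^+.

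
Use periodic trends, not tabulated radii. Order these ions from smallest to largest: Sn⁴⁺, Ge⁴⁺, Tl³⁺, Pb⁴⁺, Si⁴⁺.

Si⁴⁺ < Ge⁴⁺ < Sn⁴⁺ < Pb⁴⁺ < Tl³⁺

Si⁴⁺ (Z=14, 10 e⁻), Ge⁴⁺ (Z=32, 28 e⁻), Sn⁴⁺ (Z=50, 46 e⁻), Pb⁴⁺ (Z=82, 78 e⁻), Tl³⁺ (Z=81, 78 e⁻). Si⁴⁺ < Ge⁴⁺ (same group, period 3 vs 4); Ge⁴⁺ < Sn⁴⁺ (same group, 1 shell fewer); Sn⁴⁺ < Pb⁴⁺ (same group, period 5 vs 6); Pb⁴⁺ < Tl³⁺ (both 78 e⁻, Z=82>81).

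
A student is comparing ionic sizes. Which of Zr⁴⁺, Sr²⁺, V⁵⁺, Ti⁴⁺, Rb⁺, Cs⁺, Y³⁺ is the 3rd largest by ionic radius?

First list Z and electron count for each: V⁵⁺: 18 e⁻, Z=23, Ti⁴⁺: 18 e⁻, Z=22, Zr⁴⁺: 36 e⁻, Z=40, Y³⁺: 36 e⁻, Z=39, Sr²⁺: 36 e⁻, Z=38, Rb⁺: 36 e⁻, Z=37, Cs⁺: 54 e⁻, Z=55. V⁵⁺ < Ti⁴⁺ (both 18 e⁻, Z=23>22); Ti⁴⁺ < Zr⁴⁺ (same group, period 4 vs 5); Zr⁴⁺ < Y³⁺ (isoelectronic, higher Z=40 is smaller); Y³⁺ < Sr²⁺ (isoelectronic, higher Z=39 is smaller); Sr²⁺ < Rb⁺ (isoelectronic, higher Z=38 is smaller); Rb⁺ < Cs⁺ (same group, 1 shell fewer).
Ordering: V⁵⁺ < Ti⁴⁺ < Zr⁴⁺ < Y³⁺ < Sr²⁺ < Rb⁺ < Cs⁺. The 3rd largest is Sr²⁺.

Sr²⁺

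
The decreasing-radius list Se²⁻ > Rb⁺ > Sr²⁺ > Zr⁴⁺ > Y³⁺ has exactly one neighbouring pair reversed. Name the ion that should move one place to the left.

Compare adjacent ions: both have 36 electrons but Z(Zr)=40 > Z(Y)=39, so Zr⁴⁺ should be the smaller of the two — yet in this decreasing list Zr⁴⁺ sits before Y³⁺. Nothing else is reversed, so Y³⁺ should move one place to the left.

Y³⁺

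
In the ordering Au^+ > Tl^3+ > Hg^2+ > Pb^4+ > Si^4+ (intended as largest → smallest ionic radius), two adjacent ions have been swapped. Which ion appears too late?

Hg^2+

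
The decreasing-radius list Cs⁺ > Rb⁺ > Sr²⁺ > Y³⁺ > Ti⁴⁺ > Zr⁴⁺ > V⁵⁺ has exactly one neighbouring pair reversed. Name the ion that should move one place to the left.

Scanning neighbour by neighbour, only Ti⁴⁺/Zr⁴⁺ violates a trend: same group and charge — period 4 sits above period 5, so Ti⁴⁺ is smaller. That makes Zr⁴⁺ the one sitting a position late relative to where it belongs.

Zr⁴⁺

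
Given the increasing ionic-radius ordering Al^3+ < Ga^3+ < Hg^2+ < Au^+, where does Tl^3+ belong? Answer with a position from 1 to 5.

3

Work out protons and electrons: Al^3+ has 10 e⁻ (Z=13), Ga^3+ has 28 e⁻ (Z=31), Tl^3+ has 78 e⁻ (Z=81), Hg^2+ has 78 e⁻ (Z=80), Au^+ has 78 e⁻ (Z=79). Al^3+ < Ga^3+ (same group, 1 shell fewer); Ga^3+ < Tl^3+ (same group, 2 shells fewer); Tl^3+ < Hg^2+ (isoelectronic, higher Z=81 is smaller); Hg^2+ < Au^+ (isoelectronic, higher Z=80 is smaller).
The complete sequence is Al^3+ < Ga^3+ < Tl^3+ < Hg^2+ < Au^+. Tl^3+ sits at position 3.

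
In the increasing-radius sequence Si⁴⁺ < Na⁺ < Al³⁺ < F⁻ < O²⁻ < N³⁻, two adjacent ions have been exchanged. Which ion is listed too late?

Al³⁺

The pair Na⁺, Al³⁺ is the wrong way round — both have 10 electrons but Z(Al)=13 > Z(Na)=11, so Al³⁺ should be the smaller of the two. All other adjacent pairs agree with periodic trends, so Al³⁺ is the misplaced ion.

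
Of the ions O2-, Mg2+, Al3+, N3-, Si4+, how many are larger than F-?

These species are isoelectronic with 10 electrons. The only difference is the number of protons: Si4+ (Z=14), Al3+ (Z=13), Mg2+ (Z=12), F- (Z=9), O2- (Z=8), N3- (Z=7). The strongest nuclear pull (Si4+) gives the smallest ion.
Overall: Si4+ < Al3+ < Mg2+ < F- < O2- < N3-. F- has 3 below it and 2 above. Count: 2.

2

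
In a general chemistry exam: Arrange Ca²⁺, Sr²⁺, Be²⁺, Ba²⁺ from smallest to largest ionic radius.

Be²⁺ < Ca²⁺ < Sr²⁺ < Ba²⁺

These ions sit in one column with identical charge. Each step down the periodic table adds a principal shell, increasing the radius.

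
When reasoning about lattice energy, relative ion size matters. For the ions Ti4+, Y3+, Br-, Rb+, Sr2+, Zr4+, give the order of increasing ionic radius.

Ti4+ < Zr4+ < Y3+ < Sr2+ < Rb+ < Br-

Work out protons and electrons: Ti4+: 18 e⁻, Z=22, Zr4+: 36 e⁻, Z=40, Y3+: 36 e⁻, Z=39, Sr2+: 36 e⁻, Z=38, Rb+: 36 e⁻, Z=37, Br-: 36 e⁻, Z=35. Ti4+ < Zr4+ (same group, period 4 vs 5); Zr4+ < Y3+ (both 36 e⁻, Z=40>39); Y3+ < Sr2+ (isoelectronic, higher Z=39 is smaller); Sr2+ < Rb+ (both 36 e⁻, Z=38>37); Rb+ < Br- (both 36 e⁻, Z=37>35).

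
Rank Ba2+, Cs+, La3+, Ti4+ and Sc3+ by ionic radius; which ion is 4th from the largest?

Sc3+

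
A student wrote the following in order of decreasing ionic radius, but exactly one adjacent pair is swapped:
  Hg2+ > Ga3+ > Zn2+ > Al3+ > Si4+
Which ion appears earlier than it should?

Ga3+

Compare adjacent ions: both have 28 electrons but Z(Ga)=31 > Z(Zn)=30, so Ga3+ should be the smaller of the two — yet in this decreasing list Ga3+ sits before Zn2+. Nothing else is reversed, so Ga3+ should move one place to the right.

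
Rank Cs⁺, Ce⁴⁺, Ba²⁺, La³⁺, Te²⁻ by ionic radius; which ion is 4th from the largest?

La³⁺

Isoelectronic series (54 e⁻ each). Size is set by nuclear charge: more protons means a smaller ion. Ce⁴⁺ (Z=58), La³⁺ (Z=57), Ba²⁺ (Z=56), Cs⁺ (Z=55), Te²⁻ (Z=52).
Full ascending order: Ce⁴⁺ < La³⁺ < Ba²⁺ < Cs⁺ < Te²⁻. Counting from the largest, position 4 is La³⁺.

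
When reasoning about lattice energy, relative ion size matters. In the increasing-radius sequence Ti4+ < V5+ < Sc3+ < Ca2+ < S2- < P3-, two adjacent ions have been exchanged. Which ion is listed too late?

V5+

The pair Ti4+, V5+ is the wrong way round — V5+ and Ti4+ share 18 electrons; the higher nuclear charge on V (Z=23) contracts it more, so V5+ < Ti4+. All other adjacent pairs agree with periodic trends, so V5+ is the misplaced ion.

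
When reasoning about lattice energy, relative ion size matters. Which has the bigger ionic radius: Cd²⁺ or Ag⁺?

Ag⁺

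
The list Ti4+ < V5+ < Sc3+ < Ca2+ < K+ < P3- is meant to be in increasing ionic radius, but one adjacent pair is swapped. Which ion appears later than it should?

Scanning neighbour by neighbour, only Ti4+/V5+ violates a trend: they are isoelectronic (18 e⁻) and V has more protons than Ti (23 vs 22), making V5+ smaller. That makes V5+ the one sitting a position late relative to where it belongs.

V5+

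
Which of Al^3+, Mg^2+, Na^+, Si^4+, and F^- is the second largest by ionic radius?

Na^+

Isoelectronic series (10 e⁻ each). Size is set by nuclear charge: more protons means a smaller ion. Si^4+ (Z=14), Al^3+ (Z=13), Mg^2+ (Z=12), Na^+ (Z=11), F^- (Z=9).
Ordering: Si^4+ < Al^3+ < Mg^2+ < Na^+ < F^-. The second largest is Na^+.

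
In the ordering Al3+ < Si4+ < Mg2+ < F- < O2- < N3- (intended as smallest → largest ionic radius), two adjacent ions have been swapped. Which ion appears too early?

The pair Al3+, Si4+ is the wrong way round — Si4+ and Al3+ share 10 electrons; the higher nuclear charge on Si (Z=14) contracts it more, so Si4+ < Al3+. All other adjacent pairs agree with periodic trends, so Al3+ is the misplaced ion.

Al3+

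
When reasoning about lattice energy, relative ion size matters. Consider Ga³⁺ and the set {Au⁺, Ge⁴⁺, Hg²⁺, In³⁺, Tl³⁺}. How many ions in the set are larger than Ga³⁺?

Work out protons and electrons: Ge⁴⁺: 28 e⁻, Z=32, Ga³⁺: 28 e⁻, Z=31, In³⁺: 46 e⁻, Z=49, Tl³⁺: 78 e⁻, Z=81, Hg²⁺: 78 e⁻, Z=80, Au⁺: 78 e⁻, Z=79. Ge⁴⁺ < Ga³⁺ (isoelectronic, higher Z=32 is smaller); Ga³⁺ < In³⁺ (same group, 1 shell fewer); In³⁺ < Tl³⁺ (same group, period 5 vs 6); Tl³⁺ < Hg²⁺ (isoelectronic, higher Z=81 is smaller); Hg²⁺ < Au⁺ (isoelectronic, higher Z=80 is smaller).
Overall: Ge⁴⁺ < Ga³⁺ < In³⁺ < Tl³⁺ < Hg²⁺ < Au⁺. Ga³⁺ has 1 below it and 4 above. Count: 4.

4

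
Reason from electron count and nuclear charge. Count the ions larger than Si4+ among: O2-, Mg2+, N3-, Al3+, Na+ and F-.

6

These species are isoelectronic with 10 electrons. The only difference is the number of protons: Si4+ (Z=14), Al3+ (Z=13), Mg2+ (Z=12), Na+ (Z=11), F- (Z=9), O2- (Z=8), N3- (Z=7). The strongest nuclear pull (Si4+) gives the smallest ion.
Overall: Si4+ < Al3+ < Mg2+ < Na+ < F- < O2- < N3-. Si4+ has 0 below it and 6 above. Count: 6.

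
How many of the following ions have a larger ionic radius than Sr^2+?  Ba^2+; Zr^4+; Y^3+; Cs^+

2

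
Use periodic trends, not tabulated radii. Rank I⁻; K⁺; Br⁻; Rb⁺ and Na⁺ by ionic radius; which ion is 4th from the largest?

K⁺

Work out protons and electrons: Na⁺: 10 e⁻, Z=11, K⁺: 18 e⁻, Z=19, Rb⁺: 36 e⁻, Z=37, Br⁻: 36 e⁻, Z=35, I⁻: 54 e⁻, Z=53. Na⁺ < K⁺ (same group, period 3 vs 4); K⁺ < Rb⁺ (same group, period 4 vs 5); Rb⁺ < Br⁻ (isoelectronic, higher Z=37 is smaller); Br⁻ < I⁻ (same group, 1 shell fewer).
Full ascending order: Na⁺ < K⁺ < Rb⁺ < Br⁻ < I⁻. Counting from the largest, position 4 is K⁺.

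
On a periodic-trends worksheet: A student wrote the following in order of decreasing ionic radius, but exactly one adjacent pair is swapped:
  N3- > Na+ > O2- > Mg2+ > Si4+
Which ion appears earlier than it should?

The pair Na+, O2- is the wrong way round — Na+ and O2- share 10 electrons; the higher nuclear charge on Na (Z=11) contracts it more, so Na+ < O2-. All other adjacent pairs agree with periodic trends, so Na+ is the misplaced ion.

Na+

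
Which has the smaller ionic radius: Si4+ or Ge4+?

Si4+

These ions sit in one column with identical charge. Each step down the periodic table adds a principal shell, increasing the radius.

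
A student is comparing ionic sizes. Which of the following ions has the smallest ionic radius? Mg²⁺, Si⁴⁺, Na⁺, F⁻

Si⁴⁺

These species are isoelectronic with 10 electrons. The only difference is the number of protons: Si⁴⁺ (Z=14), Mg²⁺ (Z=12), Na⁺ (Z=11), F⁻ (Z=9). The strongest nuclear pull (Si⁴⁺) gives the smallest ion.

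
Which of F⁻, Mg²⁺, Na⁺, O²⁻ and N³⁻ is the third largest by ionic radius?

F⁻

These species are isoelectronic with 10 electrons. The only difference is the number of protons: Mg²⁺ (Z=12), Na⁺ (Z=11), F⁻ (Z=9), O²⁻ (Z=8), N³⁻ (Z=7). The strongest nuclear pull (Mg²⁺) gives the smallest ion.
So the order is Mg²⁺ < Na⁺ < F⁻ < O²⁻ < N³⁻; the 3rd-largest ion is F⁻.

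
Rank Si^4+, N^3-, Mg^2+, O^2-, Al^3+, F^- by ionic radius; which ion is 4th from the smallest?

F^-

These species are isoelectronic with 10 electrons. The only difference is the number of protons: Si^4+ (Z=14), Al^3+ (Z=13), Mg^2+ (Z=12), F^- (Z=9), O^2- (Z=8), N^3- (Z=7). The strongest nuclear pull (Si^4+) gives the smallest ion.
Full ascending order: Si^4+ < Al^3+ < Mg^2+ < F^- < O^2- < N^3-. Counting from the smallest, position 4 is F^-.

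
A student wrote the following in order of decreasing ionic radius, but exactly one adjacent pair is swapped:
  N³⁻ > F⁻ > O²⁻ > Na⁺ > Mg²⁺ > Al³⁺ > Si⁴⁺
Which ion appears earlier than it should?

The pair F⁻, O²⁻ is the wrong way round — F⁻ and O²⁻ share 10 electrons; the higher nuclear charge on F (Z=9) contracts it more, so F⁻ < O²⁻. All other adjacent pairs agree with periodic trends, so F⁻ is the misplaced ion.

F⁻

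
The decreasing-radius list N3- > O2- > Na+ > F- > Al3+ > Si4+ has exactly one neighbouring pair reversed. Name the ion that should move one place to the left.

Compare adjacent ions: both have 10 electrons but Z(Na)=11 > Z(F)=9, so Na+ should be the smaller of the two — yet in this decreasing list Na+ sits before F-. Nothing else is reversed, so F- should move one place to the left.

F-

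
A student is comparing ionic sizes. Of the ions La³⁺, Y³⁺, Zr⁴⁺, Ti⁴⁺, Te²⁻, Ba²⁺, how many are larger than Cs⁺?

First list Z and electron count for each: Ti⁴⁺ has 18 e⁻ (Z=22), Zr⁴⁺ has 36 e⁻ (Z=40), Y³⁺ has 36 e⁻ (Z=39), La³⁺ has 54 e⁻ (Z=57), Ba²⁺ has 54 e⁻ (Z=56), Cs⁺ has 54 e⁻ (Z=55), Te²⁻ has 54 e⁻ (Z=52). Ti⁴⁺ < Zr⁴⁺ (same group, 1 shell fewer); Zr⁴⁺ < Y³⁺ (both 36 e⁻, Z=40>39); Y³⁺ < La³⁺ (same group, period 5 vs 6); La³⁺ < Ba²⁺ (both 54 e⁻, Z=57>56); Ba²⁺ < Cs⁺ (isoelectronic, higher Z=56 is smaller); Cs⁺ < Te²⁻ (isoelectronic, higher Z=55 is smaller).
Ordering all of them (including Cs⁺) by radius gives Ti⁴⁺ < Zr⁴⁺ < Y³⁺ < La³⁺ < Ba²⁺ < Cs⁺ < Te²⁻. Count: 1.

1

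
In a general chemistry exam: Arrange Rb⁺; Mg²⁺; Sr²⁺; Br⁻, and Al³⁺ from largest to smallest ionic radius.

Br⁻ > Rb⁺ > Sr²⁺ > Mg²⁺ > Al³⁺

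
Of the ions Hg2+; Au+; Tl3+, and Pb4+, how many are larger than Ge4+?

Ge4+ has 28 e⁻ (Z=32), Pb4+ has 78 e⁻ (Z=82), Tl3+ has 78 e⁻ (Z=81), Hg2+ has 78 e⁻ (Z=80), Au+ has 78 e⁻ (Z=79). Ge4+ < Pb4+ (same group, 2 shells fewer); Pb4+ < Tl3+ (both 78 e⁻, Z=82>81); Tl3+ < Hg2+ (isoelectronic, higher Z=81 is smaller); Hg2+ < Au+ (both 78 e⁻, Z=80>79).
Relative to Ge4+, the ions that are larger are Pb4+, Tl3+, Hg2+, Au+. So 4 are larger.

4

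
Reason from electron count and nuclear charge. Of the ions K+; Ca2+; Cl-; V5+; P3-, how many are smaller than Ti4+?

Isoelectronic series (18 e⁻ each). Size is set by nuclear charge: more protons means a smaller ion. V5+ (Z=23), Ti4+ (Z=22), Ca2+ (Z=20), K+ (Z=19), Cl- (Z=17), P3- (Z=15).
Ordering all of them (including Ti4+) by radius gives V5+ < Ti4+ < Ca2+ < K+ < Cl- < P3-. Count: 1.

1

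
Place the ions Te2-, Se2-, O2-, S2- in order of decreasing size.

These ions sit in one column with identical charge. Each step down the periodic table adds a principal shell, increasing the radius.

Te2- > Se2- > S2- > O2-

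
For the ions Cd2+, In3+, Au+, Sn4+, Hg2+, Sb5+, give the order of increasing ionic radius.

Electron counts and nuclear charges: Sb5+ (Z=51, 46 e⁻), Sn4+ (Z=50, 46 e⁻), In3+ (Z=49, 46 e⁻), Cd2+ (Z=48, 46 e⁻), Hg2+ (Z=80, 78 e⁻), Au+ (Z=79, 78 e⁻). Sb5+ < Sn4+ (both 46 e⁻, Z=51>50); Sn4+ < In3+ (isoelectronic, higher Z=50 is smaller); In3+ < Cd2+ (isoelectronic, higher Z=49 is smaller); Cd2+ < Hg2+ (same group, period 5 vs 6); Hg2+ < Au+ (both 78 e⁻, Z=80>79).

Sb5+ < Sn4+ < In3+ < Cd2+ < Hg2+ < Au+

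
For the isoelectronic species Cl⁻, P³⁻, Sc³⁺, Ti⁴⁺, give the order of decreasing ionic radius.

P³⁻ > Cl⁻ > Sc³⁺ > Ti⁴⁺

Each ion has 18 electrons. The ranking follows nuclear charge in reverse — greater Z gives a smaller radius. Ti⁴⁺ (Z=22), Sc³⁺ (Z=21), Cl⁻ (Z=17), P³⁻ (Z=15).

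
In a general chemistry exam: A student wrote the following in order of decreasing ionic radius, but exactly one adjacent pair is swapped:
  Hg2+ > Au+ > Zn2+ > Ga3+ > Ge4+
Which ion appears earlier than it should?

Hg2+

Check each adjacent pair. Hg2+ and Au+ are reversed: both have 78 electrons but Z(Hg)=80 > Z(Au)=79, so Hg2+ should be the smaller of the two. No other neighbouring pair contradicts the periodic trends, so Hg2+ is the ion listed too early.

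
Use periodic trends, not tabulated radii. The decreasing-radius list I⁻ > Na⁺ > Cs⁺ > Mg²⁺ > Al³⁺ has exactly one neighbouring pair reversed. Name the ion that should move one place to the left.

Cs⁺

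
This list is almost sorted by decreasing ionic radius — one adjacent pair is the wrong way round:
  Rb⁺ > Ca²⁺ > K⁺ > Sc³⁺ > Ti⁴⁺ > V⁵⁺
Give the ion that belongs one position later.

Scanning neighbour by neighbour, only Ca²⁺/K⁺ violates a trend: they are isoelectronic (18 e⁻) and Ca has more protons than K (20 vs 19), making Ca²⁺ smaller. That makes Ca²⁺ the one sitting a position early relative to where it belongs.

Ca²⁺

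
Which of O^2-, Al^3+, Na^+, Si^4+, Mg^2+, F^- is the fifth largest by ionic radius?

Al^3+

These species are isoelectronic with 10 electrons. The only difference is the number of protons: Si^4+ (Z=14), Al^3+ (Z=13), Mg^2+ (Z=12), Na^+ (Z=11), F^- (Z=9), O^2- (Z=8). The strongest nuclear pull (Si^4+) gives the smallest ion.
So the order is Si^4+ < Al^3+ < Mg^2+ < Na^+ < F^- < O^2-; the 5th-largest ion is Al^3+.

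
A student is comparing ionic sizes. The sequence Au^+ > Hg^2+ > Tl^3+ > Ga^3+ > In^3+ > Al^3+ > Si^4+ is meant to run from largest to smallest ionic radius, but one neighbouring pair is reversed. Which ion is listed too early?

Compare adjacent ions: Ga^3+ and In^3+ are in one column with the same charge; the lighter period-4 ion has one fewer shell and is smaller — yet in this decreasing list Ga^3+ sits before In^3+. Nothing else is reversed, so Ga^3+ should move one place to the right.

Ga^3+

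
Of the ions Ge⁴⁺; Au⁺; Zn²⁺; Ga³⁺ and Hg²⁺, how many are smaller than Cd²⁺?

First list Z and electron count for each: Ge⁴⁺ has 28 e⁻ (Z=32), Ga³⁺ has 28 e⁻ (Z=31), Zn²⁺ has 28 e⁻ (Z=30), Cd²⁺ has 46 e⁻ (Z=48), Hg²⁺ has 78 e⁻ (Z=80), Au⁺ has 78 e⁻ (Z=79). Ge⁴⁺ < Ga³⁺ (both 28 e⁻, Z=32>31); Ga³⁺ < Zn²⁺ (isoelectronic, higher Z=31 is smaller); Zn²⁺ < Cd²⁺ (same group, 1 shell fewer); Cd²⁺ < Hg²⁺ (same group, period 5 vs 6); Hg²⁺ < Au⁺ (both 78 e⁻, Z=80>79).
Relative to Cd²⁺, the ions that are smaller are Ge⁴⁺, Ga³⁺, Zn²⁺. So 3 are smaller.

3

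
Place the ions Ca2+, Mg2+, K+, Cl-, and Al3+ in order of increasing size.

Tabulating Z and e⁻: Al3+: 10 e⁻, Z=13, Mg2+: 10 e⁻, Z=12, Ca2+: 18 e⁻, Z=20, K+: 18 e⁻, Z=19, Cl-: 18 e⁻, Z=17. Al3+ < Mg2+ (both 10 e⁻, Z=13>12); Mg2+ < Ca2+ (same group, period 3 vs 4); Ca2+ < K+ (both 18 e⁻, Z=20>19); K+ < Cl- (isoelectronic, higher Z=19 is smaller).

Al3+ < Mg2+ < Ca2+ < K+ < Cl-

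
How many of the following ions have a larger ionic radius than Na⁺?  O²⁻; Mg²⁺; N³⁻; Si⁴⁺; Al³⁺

All of these have 10 electrons (isoelectronic). With the same electron cloud, the ion with the most protons pulls it in tightest. Nuclear charges: Si⁴⁺ (Z=14), Al³⁺ (Z=13), Mg²⁺ (Z=12), Na⁺ (Z=11), O²⁻ (Z=8), N³⁻ (Z=7). Highest Z is smallest.
Relative to Na⁺, the ions that are larger are O²⁻, N³⁻. Count: 2.

2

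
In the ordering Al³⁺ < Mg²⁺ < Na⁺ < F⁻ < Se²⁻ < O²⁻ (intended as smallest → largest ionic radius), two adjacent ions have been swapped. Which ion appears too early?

Scanning neighbour by neighbour, only Se²⁻/O²⁻ violates a trend: same group and charge — period 2 sits above period 4, so O²⁻ is smaller. That makes Se²⁻ the one sitting a position early relative to where it belongs.

Se²⁻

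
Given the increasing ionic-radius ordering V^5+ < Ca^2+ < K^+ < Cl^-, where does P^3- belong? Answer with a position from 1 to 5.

Isoelectronic series (18 e⁻ each). Size is set by nuclear charge: more protons means a smaller ion. V^5+ (Z=23), Ca^2+ (Z=20), K^+ (Z=19), Cl^- (Z=17), P^3- (Z=15).
Putting P^3- in gives V^5+ < Ca^2+ < K^+ < Cl^- < P^3-; it lands at slot 5.

5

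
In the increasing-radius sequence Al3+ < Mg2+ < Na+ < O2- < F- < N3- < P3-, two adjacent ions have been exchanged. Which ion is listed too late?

F-

Compare adjacent ions: F- and O2- share 10 electrons; the higher nuclear charge on F (Z=9) contracts it more, so F- < O2- — yet in this increasing list O2- sits before F-. Nothing else is reversed, so F- should move one place to the left.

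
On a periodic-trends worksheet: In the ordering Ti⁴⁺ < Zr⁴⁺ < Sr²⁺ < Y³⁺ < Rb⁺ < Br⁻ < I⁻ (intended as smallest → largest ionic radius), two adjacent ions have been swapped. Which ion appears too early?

Sr²⁺

The pair Sr²⁺, Y³⁺ is the wrong way round — Y³⁺ and Sr²⁺ share 36 electrons; the higher nuclear charge on Y (Z=39) contracts it more, so Y³⁺ < Sr²⁺. All other adjacent pairs agree with periodic trends, so Sr²⁺ is the misplaced ion.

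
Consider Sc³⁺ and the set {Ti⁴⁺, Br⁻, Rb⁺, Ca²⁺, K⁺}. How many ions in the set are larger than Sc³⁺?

4

Ti⁴⁺: 18 e⁻, Z=22, Sc³⁺: 18 e⁻, Z=21, Ca²⁺: 18 e⁻, Z=20, K⁺: 18 e⁻, Z=19, Rb⁺: 36 e⁻, Z=37, Br⁻: 36 e⁻, Z=35. Ti⁴⁺ < Sc³⁺ (both 18 e⁻, Z=22>21); Sc³⁺ < Ca²⁺ (both 18 e⁻, Z=21>20); Ca²⁺ < K⁺ (isoelectronic, higher Z=20 is smaller); K⁺ < Rb⁺ (same group, 1 shell fewer); Rb⁺ < Br⁻ (isoelectronic, higher Z=37 is smaller).
Placing each against Sc³⁺: smaller — Ti⁴⁺; larger — Ca²⁺, K⁺, Rb⁺, Br⁻. Count: 4.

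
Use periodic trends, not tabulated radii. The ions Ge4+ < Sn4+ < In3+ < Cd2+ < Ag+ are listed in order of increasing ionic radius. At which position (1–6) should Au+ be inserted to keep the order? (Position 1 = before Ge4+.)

6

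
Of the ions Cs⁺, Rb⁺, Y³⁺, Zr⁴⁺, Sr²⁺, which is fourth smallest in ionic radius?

Tabulating Z and e⁻: Zr⁴⁺ (Z=40, 36 e⁻), Y³⁺ (Z=39, 36 e⁻), Sr²⁺ (Z=38, 36 e⁻), Rb⁺ (Z=37, 36 e⁻), Cs⁺ (Z=55, 54 e⁻). Zr⁴⁺ < Y³⁺ (both 36 e⁻, Z=40>39); Y³⁺ < Sr²⁺ (both 36 e⁻, Z=39>38); Sr²⁺ < Rb⁺ (isoelectronic, higher Z=38 is smaller); Rb⁺ < Cs⁺ (same group, 1 shell fewer).
Ordering: Zr⁴⁺ < Y³⁺ < Sr²⁺ < Rb⁺ < Cs⁺. The fourth smallest is Rb⁺.

Rb⁺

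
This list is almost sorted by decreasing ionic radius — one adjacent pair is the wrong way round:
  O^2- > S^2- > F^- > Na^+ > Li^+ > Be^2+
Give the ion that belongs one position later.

O^2-

Compare adjacent ions: O^2- and S^2- are in one column with the same charge; the lighter period-2 ion has one fewer shell and is smaller — yet in this decreasing list O^2- sits before S^2-. Nothing else is reversed, so O^2- should move one place to the right.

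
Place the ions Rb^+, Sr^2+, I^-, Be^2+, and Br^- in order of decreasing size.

Electron counts and nuclear charges: Be^2+ has 2 e⁻ (Z=4), Sr^2+ has 36 e⁻ (Z=38), Rb^+ has 36 e⁻ (Z=37), Br^- has 36 e⁻ (Z=35), I^- has 54 e⁻ (Z=53). Be^2+ < Sr^2+ (same group, 3 shells fewer); Sr^2+ < Rb^+ (isoelectronic, higher Z=38 is smaller); Rb^+ < Br^- (isoelectronic, higher Z=37 is smaller); Br^- < I^- (same group, period 4 vs 5).

I^- > Br^- > Rb^+ > Sr^2+ > Be^2+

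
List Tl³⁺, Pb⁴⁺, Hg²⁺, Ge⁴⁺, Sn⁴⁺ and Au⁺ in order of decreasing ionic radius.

Tabulating Z and e⁻: Ge⁴⁺ has 28 e⁻ (Z=32), Sn⁴⁺ has 46 e⁻ (Z=50), Pb⁴⁺ has 78 e⁻ (Z=82), Tl³⁺ has 78 e⁻ (Z=81), Hg²⁺ has 78 e⁻ (Z=80), Au⁺ has 78 e⁻ (Z=79). Ge⁴⁺ < Sn⁴⁺ (same group, 1 shell fewer); Sn⁴⁺ < Pb⁴⁺ (same group, 1 shell fewer); Pb⁴⁺ < Tl³⁺ (isoelectronic, higher Z=82 is smaller); Tl³⁺ < Hg²⁺ (both 78 e⁻, Z=81>80); Hg²⁺ < Au⁺ (both 78 e⁻, Z=80>79).

Au⁺ > Hg²⁺ > Tl³⁺ > Pb⁴⁺ > Sn⁴⁺ > Ge⁴⁺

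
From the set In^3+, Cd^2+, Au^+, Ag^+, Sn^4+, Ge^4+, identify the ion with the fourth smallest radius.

Cd^2+

Work out protons and electrons: Ge^4+ has 28 e⁻ (Z=32), Sn^4+ has 46 e⁻ (Z=50), In^3+ has 46 e⁻ (Z=49), Cd^2+ has 46 e⁻ (Z=48), Ag^+ has 46 e⁻ (Z=47), Au^+ has 78 e⁻ (Z=79). Ge^4+ < Sn^4+ (same group, 1 shell fewer); Sn^4+ < In^3+ (both 46 e⁻, Z=50>49); In^3+ < Cd^2+ (isoelectronic, higher Z=49 is smaller); Cd^2+ < Ag^+ (isoelectronic, higher Z=48 is smaller); Ag^+ < Au^+ (same group, period 5 vs 6).
So the order is Ge^4+ < Sn^4+ < In^3+ < Cd^2+ < Ag^+ < Au^+; the 4th-smallest ion is Cd^2+.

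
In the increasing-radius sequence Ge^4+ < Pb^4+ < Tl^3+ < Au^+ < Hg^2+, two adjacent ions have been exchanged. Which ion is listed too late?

Hg^2+

Compare adjacent ions: Hg^2+ and Au^+ share 78 electrons; the higher nuclear charge on Hg (Z=80) contracts it more, so Hg^2+ < Au^+ — yet in this increasing list Au^+ sits before Hg^2+. Nothing else is reversed, so Hg^2+ should move one place to the left.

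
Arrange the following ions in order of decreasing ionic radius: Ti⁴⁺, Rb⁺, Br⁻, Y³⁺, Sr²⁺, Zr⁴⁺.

Electron counts and nuclear charges: Ti⁴⁺: 18 e⁻, Z=22, Zr⁴⁺: 36 e⁻, Z=40, Y³⁺: 36 e⁻, Z=39, Sr²⁺: 36 e⁻, Z=38, Rb⁺: 36 e⁻, Z=37, Br⁻: 36 e⁻, Z=35. Ti⁴⁺ < Zr⁴⁺ (same group, period 4 vs 5); Zr⁴⁺ < Y³⁺ (isoelectronic, higher Z=40 is smaller); Y³⁺ < Sr²⁺ (both 36 e⁻, Z=39>38); Sr²⁺ < Rb⁺ (isoelectronic, higher Z=38 is smaller); Rb⁺ < Br⁻ (isoelectronic, higher Z=37 is smaller).

Br⁻ > Rb⁺ > Sr²⁺ > Y³⁺ > Zr⁴⁺ > Ti⁴⁺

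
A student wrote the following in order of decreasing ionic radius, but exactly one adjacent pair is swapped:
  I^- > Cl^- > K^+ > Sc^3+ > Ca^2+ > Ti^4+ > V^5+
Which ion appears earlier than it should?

Sc^3+

Compare adjacent ions: both have 18 electrons but Z(Sc)=21 > Z(Ca)=20, so Sc^3+ should be the smaller of the two — yet in this decreasing list Sc^3+ sits before Ca^2+. Nothing else is reversed, so Sc^3+ should move one place to the right.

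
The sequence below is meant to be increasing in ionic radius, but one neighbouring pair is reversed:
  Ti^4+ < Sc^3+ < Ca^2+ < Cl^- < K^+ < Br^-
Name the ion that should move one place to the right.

Cl^-

Scanning neighbour by neighbour, only Cl^-/K^+ violates a trend: K^+ and Cl^- share 18 electrons; the higher nuclear charge on K (Z=19) contracts it more, so K^+ < Cl^-. That makes Cl^- the one sitting a position early relative to where it belongs.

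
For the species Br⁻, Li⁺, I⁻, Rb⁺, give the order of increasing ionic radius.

Tabulating Z and e⁻: Li⁺ has 2 e⁻ (Z=3), Rb⁺ has 36 e⁻ (Z=37), Br⁻ has 36 e⁻ (Z=35), I⁻ has 54 e⁻ (Z=53). Li⁺ < Rb⁺ (same group, period 2 vs 5); Rb⁺ < Br⁻ (isoelectronic, higher Z=37 is smaller); Br⁻ < I⁻ (same group, 1 shell fewer).

Li⁺ < Rb⁺ < Br⁻ < I⁻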